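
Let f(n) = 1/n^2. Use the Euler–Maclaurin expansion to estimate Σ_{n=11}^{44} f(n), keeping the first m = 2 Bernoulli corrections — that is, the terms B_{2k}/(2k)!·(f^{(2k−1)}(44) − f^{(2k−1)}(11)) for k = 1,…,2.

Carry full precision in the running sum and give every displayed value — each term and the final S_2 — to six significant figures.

S_2 ≈ 0.0726954

∫_11^44 1/x^2 dx evaluates to 0.0681818.
Boundary: ½(f(11) + f(44)) = ½(0.00826446 + 0.000516529) = 0.00439050.
So far: 0.0725723.
Correction k=1: B_{2}/2! · (f^{(1)}(44) − f^{(1)}(11)) = 1/12 · (-2.34786e-05 − (-0.00150263)) = 0.000123263.
Running total after k=1: 0.0726956.
Correction k=2: B_{4}/4! · (f^{(3)}(44) − f^{(3)}(11)) = −1/720 · (-1.45528e-07 − (-0.000149021)) = -2.06772e-07.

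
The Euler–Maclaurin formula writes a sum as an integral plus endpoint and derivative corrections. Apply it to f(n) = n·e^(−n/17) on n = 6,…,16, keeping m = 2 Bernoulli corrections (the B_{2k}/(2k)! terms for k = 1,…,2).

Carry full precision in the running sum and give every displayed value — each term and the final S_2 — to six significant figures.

S_2 ≈ 61.0325

The integral term ∫_6^16 x·e^(−x/17) dx = 55.8393.
½[f(6) + f(16)] = ½[4.21571 + 6.24270] = 5.22920.
Running total after boundary: 61.0685.
Correction k=1: B_{2}/2! · (f^{(1)}(16) − f^{(1)}(6)) = 1/12 · (0.0229511 − 0.454636) = -0.0359737.
After k=1: 61.0325.
Correction k=2: B_{4}/4! · (f^{(3)}(16) − f^{(3)}(6)) = −1/720 · (0.00277954 − 0.00643555) = 5.07778e-06.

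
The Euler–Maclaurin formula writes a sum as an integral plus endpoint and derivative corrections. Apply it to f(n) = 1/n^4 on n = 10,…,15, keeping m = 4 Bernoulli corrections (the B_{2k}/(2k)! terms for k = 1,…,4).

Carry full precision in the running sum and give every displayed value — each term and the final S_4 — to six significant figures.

∫_10^15 1/x^4 dx evaluates to 0.000234568.
Endpoint term: (f(10) + f(15))/2 = (0.000100000 + 1.97531e-05)/2 = 5.98765e-05.
So far: 0.000294444.
Correction k=1: B_{2}/2! · (f^{(1)}(15) − f^{(1)}(10)) = 1/12 · (-5.26749e-06 − (-4.00000e-05)) = 2.89438e-06.
After k=1: 0.000297339.
Correction k=2: B_{4}/4! · (f^{(3)}(15) − f^{(3)}(10)) = −1/720 · (-7.02332e-07 − (-1.20000e-05)) = -1.56912e-08.
After k=2: 0.000297323.
Correction k=3: B_{6}/6! · (f^{(5)}(15) − f^{(5)}(10)) = 1/30240 · (-1.74803e-07 − (-6.72000e-06)) = 2.16442e-10.
After k=3: 0.000297323.
Correction k=4: B_{8}/8! · (f^{(7)}(15) − f^{(7)}(10)) = −1/1209600 · (-6.99210e-08 − (-6.04800e-06)) = -4.94219e-12.

S_4 ≈ 0.000297323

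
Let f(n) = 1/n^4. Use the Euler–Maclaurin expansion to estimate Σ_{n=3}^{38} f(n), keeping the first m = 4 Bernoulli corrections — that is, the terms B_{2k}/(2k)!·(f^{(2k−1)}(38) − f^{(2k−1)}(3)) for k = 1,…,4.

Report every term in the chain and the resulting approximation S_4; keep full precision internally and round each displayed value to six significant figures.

S_4 ≈ 0.0198167

∫_3^38 1/x^4 dx evaluates to 0.0123396.
Endpoint term: (f(3) + f(38))/2 = (0.0123457 + 4.79585e-07)/2 = 0.00617308.
Running total after boundary: 0.0185127.
k=1: B_{2}/(2)! × [f^{(1)}(38) − f^{(1)}(3)] = 1/12 × (-5.04826e-08 − (-0.0164609)) = 0.00137174.
Running total after k=1: 0.0198844.
k=2: B_{4}/(4)! × [f^{(3)}(38) − f^{(3)}(3)] = −1/720 × (-1.04881e-09 − (-0.0548697)) = -7.62079e-05.
Running total after k=2: 0.0198082.
k=3: B_{6}/(6)! × [f^{(5)}(38) − f^{(5)}(3)] = 1/30240 × (-4.06740e-11 − (-0.341411)) = 1.12901e-05.
Running total after k=3: 0.0198195.
k=4: B_{8}/(8)! × [f^{(7)}(38) − f^{(7)}(3)] = −1/1209600 × (-2.53508e-12 − (-3.41411)) = -2.82251e-06.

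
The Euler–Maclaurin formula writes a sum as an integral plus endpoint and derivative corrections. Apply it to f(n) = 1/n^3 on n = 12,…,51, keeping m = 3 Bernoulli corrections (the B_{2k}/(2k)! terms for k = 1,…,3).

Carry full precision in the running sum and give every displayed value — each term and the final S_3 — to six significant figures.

∫_12^51 1/x^3 dx evaluates to 0.00327999.
Boundary: ½(f(12) + f(51)) = ½(0.000578704 + 7.53858e-06) = 0.000293121.
Running total after boundary: 0.00357311.
Order-1 term: 1/12 · (-4.43446e-07 − (-0.000144676)) = 1.20194e-05.
Partial sum through k=1: 0.00358513.
Order-2 term: −1/720 · (-3.40981e-09 − (-2.00939e-05)) = -2.79034e-08.
Partial sum through k=2: 0.00358510.
Order-3 term: 1/30240 · (-5.50604e-11 − (-5.86071e-06)) = 1.93805e-10.

S_3 ≈ 0.00358510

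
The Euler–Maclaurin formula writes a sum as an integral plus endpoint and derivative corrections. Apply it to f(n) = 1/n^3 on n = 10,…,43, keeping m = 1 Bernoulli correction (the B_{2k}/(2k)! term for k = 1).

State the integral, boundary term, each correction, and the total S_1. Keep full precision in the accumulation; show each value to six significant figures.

The integral term ∫_10^43 1/x^3 dx = 0.00472958.
Boundary: ½(f(10) + f(43)) = ½(0.00100000 + 1.25775e-05) = 0.000506289.
So far: 0.00523587.
Order-1 term: 1/12 · (-8.77501e-07 − (-0.000300000)) = 2.49269e-05.

S_1 ≈ 0.00526080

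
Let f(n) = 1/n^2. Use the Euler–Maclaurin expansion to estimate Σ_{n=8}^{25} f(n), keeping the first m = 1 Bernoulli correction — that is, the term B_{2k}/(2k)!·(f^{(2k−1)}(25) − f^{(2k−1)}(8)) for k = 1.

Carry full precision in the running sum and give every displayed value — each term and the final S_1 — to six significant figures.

∫_8^25 1/x^2 dx evaluates to 0.0850000.
Endpoint term: (f(8) + f(25))/2 = (0.0156250 + 0.00160000)/2 = 0.00861250.
Integral + boundary = 0.0936125.
Correction k=1: B_{2}/2! · (f^{(1)}(25) − f^{(1)}(8)) = 1/12 · (-0.000128000 − (-0.00390625)) = 0.000314854.

S_1 ≈ 0.0939274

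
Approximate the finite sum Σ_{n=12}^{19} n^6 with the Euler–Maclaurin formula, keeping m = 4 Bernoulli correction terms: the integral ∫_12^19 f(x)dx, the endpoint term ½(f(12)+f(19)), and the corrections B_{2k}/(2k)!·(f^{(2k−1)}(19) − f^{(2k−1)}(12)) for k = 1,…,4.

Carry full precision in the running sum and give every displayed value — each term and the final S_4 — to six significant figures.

Integral: ∫_12^19 x^6 dx = 1.22577e+08.
Boundary: ½(f(12) + f(19)) = ½(2.98598e+06 + 4.70459e+07) = 2.50159e+07.
Running total after boundary: 1.47593e+08.
Order-1 term: 1/12 · (1.48566e+07 − 1.49299e+06) = 1.11363e+06.
Running total after k=1: 1.48707e+08.
Order-2 term: −1/720 · (823080 − 207360) = -855.167.
Running total after k=2: 1.48706e+08.
Order-3 term: 1/30240 · (13680.0 − 8640.00) = 0.166667.
Running total after k=3: 1.48706e+08.
Order-4 term: −1/1209600 · (0.00000 − 0.00000) = 0.00000.

S_4 ≈ 1.48706e+08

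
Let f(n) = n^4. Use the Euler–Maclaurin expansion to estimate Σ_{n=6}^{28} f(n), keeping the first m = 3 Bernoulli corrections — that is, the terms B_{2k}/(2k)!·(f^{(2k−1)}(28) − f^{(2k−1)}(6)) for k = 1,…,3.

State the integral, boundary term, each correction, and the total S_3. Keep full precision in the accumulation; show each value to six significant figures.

The integral term ∫_6^28 x^4 dx = 3.44052e+06.
Boundary: ½(f(6) + f(28)) = ½(1296.00 + 614656) = 307976.
Running total after boundary: 3.74849e+06.
k=1: B_{2}/(2)! × [f^{(1)}(28) − f^{(1)}(6)] = 1/12 × (87808.0 − 864.000) = 7245.33.
Partial sum through k=1: 3.75574e+06.
k=2: B_{4}/(4)! × [f^{(3)}(28) − f^{(3)}(6)] = −1/720 × (672.000 − 144.000) = -0.733333.
Partial sum through k=2: 3.75574e+06.
k=3: B_{6}/(6)! × [f^{(5)}(28) − f^{(5)}(6)] = 1/30240 × (0.00000 − 0.00000) = 0.00000.

S_3 ≈ 3.75574e+06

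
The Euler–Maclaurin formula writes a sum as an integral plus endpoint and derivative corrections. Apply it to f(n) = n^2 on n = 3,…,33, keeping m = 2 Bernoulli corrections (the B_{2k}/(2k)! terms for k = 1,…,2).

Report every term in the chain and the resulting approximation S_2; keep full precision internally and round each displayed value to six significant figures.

∫_3^33 x^2 dx evaluates to 11970.0.
Endpoint term: (f(3) + f(33))/2 = (9.00000 + 1089.00)/2 = 549.000.
Integral + boundary = 12519.0.
Order-1 term: 1/12 · (66.0000 − 6.00000) = 5.00000.
Running total after k=1: 12524.0.
Order-2 term: −1/720 · (0.00000 − 0.00000) = 0.00000.

S_2 ≈ 12524.0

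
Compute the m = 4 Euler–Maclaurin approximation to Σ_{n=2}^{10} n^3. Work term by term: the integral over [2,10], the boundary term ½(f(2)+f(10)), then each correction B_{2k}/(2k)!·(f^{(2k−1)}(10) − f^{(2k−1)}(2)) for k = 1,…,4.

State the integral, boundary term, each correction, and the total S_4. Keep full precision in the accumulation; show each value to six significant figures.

S_4 ≈ 3024.00

∫_2^10 x^3 dx evaluates to 2496.00.
Endpoint term: (f(2) + f(10))/2 = (8.00000 + 1000.00)/2 = 504.000.
Running total after boundary: 3000.00.
k=1: B_{2}/(2)! × [f^{(1)}(10) − f^{(1)}(2)] = 1/12 × (300.000 − 12.0000) = 24.0000.
After k=1: 3024.00.
k=2: B_{4}/(4)! × [f^{(3)}(10) − f^{(3)}(2)] = −1/720 × (6.00000 − 6.00000) = 0.00000.
After k=2: 3024.00.
k=3: B_{6}/(6)! × [f^{(5)}(10) − f^{(5)}(2)] = 1/30240 × (0.00000 − 0.00000) = 0.00000.
After k=3: 3024.00.
k=4: B_{8}/(8)! × [f^{(7)}(10) − f^{(7)}(2)] = −1/1209600 × (0.00000 − 0.00000) = 0.00000.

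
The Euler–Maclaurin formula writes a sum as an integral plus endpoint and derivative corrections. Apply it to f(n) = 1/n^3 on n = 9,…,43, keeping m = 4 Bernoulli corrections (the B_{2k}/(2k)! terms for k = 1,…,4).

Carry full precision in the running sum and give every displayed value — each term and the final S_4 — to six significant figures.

The integral term ∫_9^43 1/x^3 dx = 0.00590242.
Boundary: ½(f(9) + f(43)) = ½(0.00137174 + 1.25775e-05) = 0.000692160.
So far: 0.00659458.
k=1: B_{2}/(2)! × [f^{(1)}(43) − f^{(1)}(9)] = 1/12 × (-8.77501e-07 − (-0.000457247)) = 3.80308e-05.
After k=1: 0.00663261.
k=2: B_{4}/(4)! × [f^{(3)}(43) − f^{(3)}(9)] = −1/720 × (-9.49162e-09 − (-0.000112901)) = -1.56793e-07.
After k=2: 0.00663246.
k=3: B_{6}/(6)! × [f^{(5)}(43) − f^{(5)}(9)] = 1/30240 × (-2.15602e-10 − (-5.85410e-05)) = 1.93587e-09.
After k=3: 0.00663246.
k=4: B_{8}/(8)! × [f^{(7)}(43) − f^{(7)}(9)] = −1/1209600 × (-8.39554e-12 − (-5.20365e-05)) = -4.30196e-11.

S_4 ≈ 0.00663246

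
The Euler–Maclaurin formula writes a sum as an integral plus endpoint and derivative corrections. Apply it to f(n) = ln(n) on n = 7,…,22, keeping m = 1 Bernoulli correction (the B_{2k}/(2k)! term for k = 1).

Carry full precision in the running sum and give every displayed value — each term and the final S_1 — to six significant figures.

The integral term ∫_7^22 ln(x) dx = 39.3816.
Endpoint term: (f(7) + f(22))/2 = (1.94591 + 3.09104)/2 = 2.51848.
Integral + boundary = 41.9000.
k=1: B_{2}/(2)! × [f^{(1)}(22) − f^{(1)}(7)] = 1/12 × (0.0454545 − 0.142857) = -0.00811688.

S_1 ≈ 41.8919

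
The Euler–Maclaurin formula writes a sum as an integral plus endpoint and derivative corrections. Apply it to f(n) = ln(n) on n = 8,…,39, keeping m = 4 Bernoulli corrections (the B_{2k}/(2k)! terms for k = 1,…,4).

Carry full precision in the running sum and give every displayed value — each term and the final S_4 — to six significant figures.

S_4 ≈ 98.1066

∫_8^39 ln(x) dx evaluates to 95.2434.
Boundary: ½(f(8) + f(39)) = ½(2.07944 + 3.66356) = 2.87150.
So far: 98.1149.
Order-1 term: 1/12 · (0.0256410 − 0.125000) = -0.00827991.
Running total after k=1: 98.1066.
Order-2 term: −1/720 · (3.37160e-05 − 0.00390625) = 5.37852e-06.
Running total after k=2: 98.1066.
Order-3 term: 1/30240 · (2.66004e-07 − 0.000732422) = -2.42115e-08.
Running total after k=3: 98.1066.
Order-4 term: −1/1209600 · (5.24663e-09 − 0.000343323) = 2.83827e-10.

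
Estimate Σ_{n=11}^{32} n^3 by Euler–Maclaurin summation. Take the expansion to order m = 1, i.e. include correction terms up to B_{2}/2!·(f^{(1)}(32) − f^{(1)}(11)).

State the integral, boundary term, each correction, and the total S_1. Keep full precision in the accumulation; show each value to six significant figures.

S_1 ≈ 275759

∫_11^32 x^3 dx evaluates to 258484.
Boundary: ½(f(11) + f(32)) = ½(1331.00 + 32768.0) = 17049.5.
Running total after boundary: 275533.
k=1: B_{2}/(2)! × [f^{(1)}(32) − f^{(1)}(11)] = 1/12 × (3072.00 − 363.000) = 225.750.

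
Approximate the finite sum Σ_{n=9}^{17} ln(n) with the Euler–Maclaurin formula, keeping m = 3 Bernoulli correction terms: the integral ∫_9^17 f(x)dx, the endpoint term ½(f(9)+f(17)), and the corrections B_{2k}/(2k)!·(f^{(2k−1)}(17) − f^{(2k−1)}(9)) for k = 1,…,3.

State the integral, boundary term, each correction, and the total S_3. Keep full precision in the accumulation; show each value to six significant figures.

S_3 ≈ 22.9005

Integral: ∫_9^17 ln(x) dx = 20.3896.
½[f(9) + f(17)] = ½[2.19722 + 2.83321] = 2.51522.
So far: 22.9048.
Correction k=1: B_{2}/2! · (f^{(1)}(17) − f^{(1)}(9)) = 1/12 · (0.0588235 − 0.111111) = -0.00435730.
Partial sum through k=1: 22.9005.
Correction k=2: B_{4}/4! · (f^{(3)}(17) − f^{(3)}(9)) = −1/720 · (0.000407083 − 0.00274348) = 3.24500e-06.
Partial sum through k=2: 22.9005.
Correction k=3: B_{6}/6! · (f^{(5)}(17) − f^{(5)}(9)) = 1/30240 · (1.69031e-05 − 0.000406442) = -1.28816e-08.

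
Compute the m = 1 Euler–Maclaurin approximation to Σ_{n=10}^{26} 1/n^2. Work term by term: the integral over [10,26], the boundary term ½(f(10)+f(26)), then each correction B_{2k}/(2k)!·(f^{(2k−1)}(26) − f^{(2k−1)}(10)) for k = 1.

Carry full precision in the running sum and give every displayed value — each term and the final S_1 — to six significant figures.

∫_10^26 1/x^2 dx evaluates to 0.0615385.
½[f(10) + f(26)] = ½[0.0100000 + 0.00147929] = 0.00573964.
So far: 0.0672781.
Correction k=1: B_{2}/2! · (f^{(1)}(26) − f^{(1)}(10)) = 1/12 · (-0.000113792 − (-0.00200000)) = 0.000157184.

S_1 ≈ 0.0674353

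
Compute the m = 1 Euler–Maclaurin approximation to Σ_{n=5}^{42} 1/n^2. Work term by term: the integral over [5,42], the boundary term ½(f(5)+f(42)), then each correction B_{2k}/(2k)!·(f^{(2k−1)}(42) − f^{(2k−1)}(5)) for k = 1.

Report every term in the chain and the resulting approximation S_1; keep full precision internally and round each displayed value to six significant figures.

∫_5^42 1/x^2 dx evaluates to 0.176190.
Endpoint term: (f(5) + f(42))/2 = (0.0400000 + 0.000566893)/2 = 0.0202834.
Running total after boundary: 0.196474.
Correction k=1: B_{2}/2! · (f^{(1)}(42) − f^{(1)}(5)) = 1/12 · (-2.69949e-05 − (-0.0160000)) = 0.00133108.

S_1 ≈ 0.197805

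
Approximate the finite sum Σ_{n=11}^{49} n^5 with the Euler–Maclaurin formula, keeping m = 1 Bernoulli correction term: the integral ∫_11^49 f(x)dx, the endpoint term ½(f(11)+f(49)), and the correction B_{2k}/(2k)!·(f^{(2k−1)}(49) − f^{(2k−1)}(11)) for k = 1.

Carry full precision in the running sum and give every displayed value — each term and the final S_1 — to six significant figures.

S_1 ≈ 2.45030e+09

The integral term ∫_11^49 x^5 dx = 2.30659e+09.
Endpoint term: (f(11) + f(49))/2 = (161051 + 2.82475e+08)/2 = 1.41318e+08.
Integral + boundary = 2.44790e+09.
Order-1 term: 1/12 · (2.88240e+07 − 73205.0) = 2.39590e+06.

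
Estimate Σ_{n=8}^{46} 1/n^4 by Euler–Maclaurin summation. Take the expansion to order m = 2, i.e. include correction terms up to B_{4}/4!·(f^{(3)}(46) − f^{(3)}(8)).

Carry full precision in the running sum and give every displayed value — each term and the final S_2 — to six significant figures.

S_2 ≈ 0.000779891

The integral term ∫_8^46 1/x^4 dx = 0.000647617.
Boundary: ½(f(8) + f(46)) = ½(0.000244141 + 2.23341e-07) = 0.000122182.
Integral + boundary = 0.000769799.
Correction k=1: B_{2}/2! · (f^{(1)}(46) − f^{(1)}(8)) = 1/12 · (-1.94210e-08 − (-0.000122070)) = 1.01709e-05.
Running total after k=1: 0.000779970.
Correction k=2: B_{4}/4! · (f^{(3)}(46) − f^{(3)}(8)) = −1/720 · (-2.75345e-10 − (-5.72205e-05)) = -7.94725e-08.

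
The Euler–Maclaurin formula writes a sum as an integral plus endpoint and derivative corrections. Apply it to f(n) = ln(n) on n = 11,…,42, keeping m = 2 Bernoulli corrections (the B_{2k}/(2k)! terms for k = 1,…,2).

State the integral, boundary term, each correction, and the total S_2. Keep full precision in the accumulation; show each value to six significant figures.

S_2 ≈ 102.667

The integral term ∫_11^42 ln(x) dx = 99.6053.
Endpoint term: (f(11) + f(42))/2 = (2.39790 + 3.73767)/2 = 3.06778.
Running total after boundary: 102.673.
k=1: B_{2}/(2)! × [f^{(1)}(42) − f^{(1)}(11)] = 1/12 × (0.0238095 − 0.0909091) = -0.00559163.
Running total after k=1: 102.667.
k=2: B_{4}/(4)! × [f^{(3)}(42) − f^{(3)}(11)] = −1/720 × (2.69949e-05 − 0.00150263) = 2.04949e-06.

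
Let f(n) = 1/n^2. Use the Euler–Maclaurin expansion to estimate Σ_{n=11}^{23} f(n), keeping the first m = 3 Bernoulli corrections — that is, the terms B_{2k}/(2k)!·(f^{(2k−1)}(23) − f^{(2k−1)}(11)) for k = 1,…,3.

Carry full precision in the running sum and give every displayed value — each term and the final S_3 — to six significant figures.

Integral: ∫_11^23 1/x^2 dx = 0.0474308.
Endpoint term: (f(11) + f(23))/2 = (0.00826446 + 0.00189036)/2 = 0.00507741.
Integral + boundary = 0.0525082.
k=1: B_{2}/(2)! × [f^{(1)}(23) − f^{(1)}(11)] = 1/12 × (-0.000164379 − (-0.00150263)) = 0.000111521.
Partial sum through k=1: 0.0526198.
k=2: B_{4}/(4)! × [f^{(3)}(23) − f^{(3)}(11)] = −1/720 × (-3.72883e-06 − (-0.000149021)) = -2.01795e-07.
Partial sum through k=2: 0.0526196.
k=3: B_{6}/(6)! × [f^{(5)}(23) − f^{(5)}(11)] = 1/30240 × (-2.11465e-07 − (-3.69474e-05)) = 1.21481e-09.

S_3 ≈ 0.0526196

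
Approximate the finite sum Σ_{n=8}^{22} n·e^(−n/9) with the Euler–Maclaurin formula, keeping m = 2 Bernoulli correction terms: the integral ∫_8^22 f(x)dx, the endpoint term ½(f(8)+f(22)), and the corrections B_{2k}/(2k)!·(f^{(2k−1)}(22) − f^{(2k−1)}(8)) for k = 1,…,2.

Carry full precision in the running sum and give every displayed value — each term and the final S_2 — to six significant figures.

S_2 ≈ 41.2749

The integral term ∫_8^22 x·e^(−x/9) dx = 38.6901.
Endpoint term: (f(8) + f(22))/2 = (3.28890 + 1.90904)/2 = 2.59897.
Running total after boundary: 41.2891.
k=1: B_{2}/(2)! × [f^{(1)}(22) − f^{(1)}(8)] = 1/12 × (-0.125341 − 0.0456791) = -0.0142517.
Partial sum through k=1: 41.2749.
k=2: B_{4}/(4)! × [f^{(3)}(22) − f^{(3)}(8)] = −1/720 × (0.000595160 − 0.0107149) = 1.40551e-05.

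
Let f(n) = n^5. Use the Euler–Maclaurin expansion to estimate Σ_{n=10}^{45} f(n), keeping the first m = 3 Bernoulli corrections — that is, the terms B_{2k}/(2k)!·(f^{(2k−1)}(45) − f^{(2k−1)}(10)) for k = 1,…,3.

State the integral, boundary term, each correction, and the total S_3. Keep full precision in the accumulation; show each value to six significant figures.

Integral: ∫_10^45 x^5 dx = 1.38379e+09.
Boundary: ½(f(10) + f(45)) = ½(100000 + 1.84528e+08) = 9.23141e+07.
So far: 1.47611e+09.
k=1: B_{2}/(2)! × [f^{(1)}(45) − f^{(1)}(10)] = 1/12 × (2.05031e+07 − 50000.0) = 1.70443e+06.
Partial sum through k=1: 1.47781e+09.
k=2: B_{4}/(4)! × [f^{(3)}(45) − f^{(3)}(10)] = −1/720 × (121500 − 6000.00) = -160.417.
Partial sum through k=2: 1.47781e+09.
k=3: B_{6}/(6)! × [f^{(5)}(45) − f^{(5)}(10)] = 1/30240 × (120.000 − 120.000) = 0.00000.

S_3 ≈ 1.47781e+09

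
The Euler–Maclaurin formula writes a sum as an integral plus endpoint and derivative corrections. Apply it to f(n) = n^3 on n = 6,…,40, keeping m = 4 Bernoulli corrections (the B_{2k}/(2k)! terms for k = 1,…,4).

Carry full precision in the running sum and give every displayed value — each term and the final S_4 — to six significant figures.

S_4 ≈ 672175

The integral term ∫_6^40 x^3 dx = 639676.
Endpoint term: (f(6) + f(40))/2 = (216.000 + 64000.0)/2 = 32108.0.
So far: 671784.
Order-1 term: 1/12 · (4800.00 − 108.000) = 391.000.
Partial sum through k=1: 672175.
Order-2 term: −1/720 · (6.00000 − 6.00000) = 0.00000.
Partial sum through k=2: 672175.
Order-3 term: 1/30240 · (0.00000 − 0.00000) = 0.00000.
Partial sum through k=3: 672175.
Order-4 term: −1/1209600 · (0.00000 − 0.00000) = 0.00000.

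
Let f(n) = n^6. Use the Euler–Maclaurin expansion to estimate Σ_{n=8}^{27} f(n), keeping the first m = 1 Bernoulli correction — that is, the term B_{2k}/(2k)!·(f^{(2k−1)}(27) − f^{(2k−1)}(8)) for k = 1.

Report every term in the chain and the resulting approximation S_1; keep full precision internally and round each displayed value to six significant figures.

∫_8^27 x^6 dx evaluates to 1.49404e+09.
Endpoint term: (f(8) + f(27))/2 = (262144 + 3.87420e+08)/2 = 1.93841e+08.
Integral + boundary = 1.68788e+09.
k=1: B_{2}/(2)! × [f^{(1)}(27) − f^{(1)}(8)] = 1/12 × (8.60934e+07 − 196608) = 7.15807e+06.

S_1 ≈ 1.69504e+09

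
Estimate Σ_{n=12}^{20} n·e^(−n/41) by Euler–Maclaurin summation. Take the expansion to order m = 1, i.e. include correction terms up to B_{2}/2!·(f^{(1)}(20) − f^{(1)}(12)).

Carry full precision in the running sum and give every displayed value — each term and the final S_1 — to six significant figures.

S_1 ≈ 96.6741

The integral term ∫_12^20 x·e^(−x/41) dx = 86.0746.
½[f(12) + f(20)] = ½[8.95510 + 12.2795] = 10.6173.
Running total after boundary: 96.6919.
Order-1 term: 1/12 · (0.314474 − 0.527842) = -0.0177806.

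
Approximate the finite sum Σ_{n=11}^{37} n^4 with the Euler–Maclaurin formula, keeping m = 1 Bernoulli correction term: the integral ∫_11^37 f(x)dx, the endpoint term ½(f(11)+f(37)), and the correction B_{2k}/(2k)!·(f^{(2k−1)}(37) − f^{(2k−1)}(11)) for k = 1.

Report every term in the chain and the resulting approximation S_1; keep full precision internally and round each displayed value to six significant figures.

The integral term ∫_11^37 x^4 dx = 1.38366e+07.
Boundary: ½(f(11) + f(37)) = ½(14641.0 + 1.87416e+06) = 944401.
Running total after boundary: 1.47810e+07.
Correction k=1: B_{2}/2! · (f^{(1)}(37) − f^{(1)}(11)) = 1/12 · (202612 − 5324.00) = 16440.7.

S_1 ≈ 1.47974e+07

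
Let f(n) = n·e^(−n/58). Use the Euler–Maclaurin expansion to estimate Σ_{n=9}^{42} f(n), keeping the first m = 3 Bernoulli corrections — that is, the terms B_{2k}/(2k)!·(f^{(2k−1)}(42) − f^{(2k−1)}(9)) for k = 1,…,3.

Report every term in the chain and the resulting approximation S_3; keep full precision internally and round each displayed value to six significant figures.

S_3 ≈ 529.934

∫_9^42 x·e^(−x/58) dx evaluates to 515.950.
Boundary: ½(f(9) + f(42)) = ½(7.70641 + 20.3592) = 14.0328.
So far: 529.983.
Correction k=1: B_{2}/2! · (f^{(1)}(42) − f^{(1)}(9)) = 1/12 · (0.133722 − 0.723398) = -0.0491397.
Running total after k=1: 529.934.
Correction k=2: B_{4}/4! · (f^{(3)}(42) − f^{(3)}(9)) = −1/720 · (0.000327945 − 0.000724118) = 5.50241e-07.
Running total after k=2: 529.934.
Correction k=3: B_{6}/6! · (f^{(5)}(42) − f^{(5)}(9)) = 1/30240 · (1.83157e-07 − 3.66586e-07) = -6.06579e-12.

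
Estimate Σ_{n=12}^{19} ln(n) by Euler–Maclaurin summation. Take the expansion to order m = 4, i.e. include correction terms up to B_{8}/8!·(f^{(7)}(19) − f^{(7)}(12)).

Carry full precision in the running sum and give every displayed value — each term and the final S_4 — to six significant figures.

S_4 ≈ 21.8376

Integral: ∫_12^19 ln(x) dx = 19.1255.
½[f(12) + f(19)] = ½[2.48491 + 2.94444] = 2.71467.
Running total after boundary: 21.8401.
Order-1 term: 1/12 · (0.0526316 − 0.0833333) = -0.00255848.
After k=1: 21.8376.
Order-2 term: −1/720 · (0.000291588 − 0.00115741) = 1.20253e-06.
After k=2: 21.8376.
Order-3 term: 1/30240 · (9.69267e-06 − 9.64506e-05) = -2.86898e-09.
After k=3: 21.8376.
Order-4 term: −1/1209600 · (8.05485e-07 − 2.00939e-05) = 1.59461e-11.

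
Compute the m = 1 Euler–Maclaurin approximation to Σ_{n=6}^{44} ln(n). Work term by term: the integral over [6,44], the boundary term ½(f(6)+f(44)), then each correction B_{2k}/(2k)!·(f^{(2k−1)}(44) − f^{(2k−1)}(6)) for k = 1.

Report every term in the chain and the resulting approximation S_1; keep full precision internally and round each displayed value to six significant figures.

Integral: ∫_6^44 ln(x) dx = 117.754.
Endpoint term: (f(6) + f(44))/2 = (1.79176 + 3.78419)/2 = 2.78797.
So far: 120.542.
Order-1 term: 1/12 · (0.0227273 − 0.166667) = -0.0119949.

S_1 ≈ 120.530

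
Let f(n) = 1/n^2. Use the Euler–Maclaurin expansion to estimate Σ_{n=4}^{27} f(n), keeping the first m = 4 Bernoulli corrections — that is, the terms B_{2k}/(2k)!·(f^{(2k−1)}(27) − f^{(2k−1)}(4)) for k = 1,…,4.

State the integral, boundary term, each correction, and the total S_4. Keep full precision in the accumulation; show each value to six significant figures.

∫_4^27 1/x^2 dx evaluates to 0.212963.
Endpoint term: (f(4) + f(27))/2 = (0.0625000 + 0.00137174)/2 = 0.0319359.
Running total after boundary: 0.244899.
Correction k=1: B_{2}/2! · (f^{(1)}(27) − f^{(1)}(4)) = 1/12 · (-0.000101611 − (-0.0312500)) = 0.00259570.
Partial sum through k=1: 0.247495.
Correction k=2: B_{4}/4! · (f^{(3)}(27) − f^{(3)}(4)) = −1/720 · (-1.67260e-06 − (-0.0234375)) = -3.25498e-05.
Partial sum through k=2: 0.247462.
Correction k=3: B_{6}/6! · (f^{(5)}(27) − f^{(5)}(4)) = 1/30240 · (-6.88313e-08 − (-0.0439453)) = 1.45322e-06.
Partial sum through k=3: 0.247463.
Correction k=4: B_{8}/8! · (f^{(7)}(27) − f^{(7)}(4)) = −1/1209600 · (-5.28745e-09 − (-0.153809)) = -1.27157e-07.

S_4 ≈ 0.247463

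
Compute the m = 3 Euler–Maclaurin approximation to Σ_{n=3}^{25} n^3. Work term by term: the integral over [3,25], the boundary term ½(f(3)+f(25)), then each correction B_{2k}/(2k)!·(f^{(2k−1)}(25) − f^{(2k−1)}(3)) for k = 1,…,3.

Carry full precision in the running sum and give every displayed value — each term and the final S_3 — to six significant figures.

∫_3^25 x^3 dx evaluates to 97636.0.
Endpoint term: (f(3) + f(25))/2 = (27.0000 + 15625.0)/2 = 7826.00.
Running total after boundary: 105462.
Correction k=1: B_{2}/2! · (f^{(1)}(25) − f^{(1)}(3)) = 1/12 · (1875.00 − 27.0000) = 154.000.
After k=1: 105616.
Correction k=2: B_{4}/4! · (f^{(3)}(25) − f^{(3)}(3)) = −1/720 · (6.00000 − 6.00000) = 0.00000.
After k=2: 105616.
Correction k=3: B_{6}/6! · (f^{(5)}(25) − f^{(5)}(3)) = 1/30240 · (0.00000 − 0.00000) = 0.00000.

S_3 ≈ 105616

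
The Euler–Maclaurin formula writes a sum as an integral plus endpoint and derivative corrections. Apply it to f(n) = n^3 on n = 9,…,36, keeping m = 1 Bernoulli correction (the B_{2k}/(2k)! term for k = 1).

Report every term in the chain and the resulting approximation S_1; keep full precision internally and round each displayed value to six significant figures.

Integral: ∫_9^36 x^3 dx = 418264.
Boundary: ½(f(9) + f(36)) = ½(729.000 + 46656.0) = 23692.5.
Running total after boundary: 441956.
k=1: B_{2}/(2)! × [f^{(1)}(36) − f^{(1)}(9)] = 1/12 × (3888.00 − 243.000) = 303.750.

S_1 ≈ 442260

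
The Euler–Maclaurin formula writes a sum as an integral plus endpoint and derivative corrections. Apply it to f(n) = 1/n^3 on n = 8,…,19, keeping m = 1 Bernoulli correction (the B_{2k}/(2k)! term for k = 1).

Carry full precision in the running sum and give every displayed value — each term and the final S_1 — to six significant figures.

S_1 ≈ 0.00753603

Integral: ∫_8^19 1/x^3 dx = 0.00642746.
½[f(8) + f(19)] = ½[0.00195312 + 0.000145794] = 0.00104946.
So far: 0.00747692.
Order-1 term: 1/12 · (-2.30201e-05 − (-0.000732422)) = 5.91168e-05.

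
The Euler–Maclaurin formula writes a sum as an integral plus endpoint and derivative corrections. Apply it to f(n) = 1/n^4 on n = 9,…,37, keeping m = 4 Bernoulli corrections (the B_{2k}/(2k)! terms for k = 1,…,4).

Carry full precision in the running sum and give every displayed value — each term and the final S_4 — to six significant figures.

Integral: ∫_9^37 1/x^4 dx = 0.000450667.
½[f(9) + f(37)] = ½[0.000152416 + 5.33572e-07] = 7.64747e-05.
Integral + boundary = 0.000527141.
Correction k=1: B_{2}/2! · (f^{(1)}(37) − f^{(1)}(9)) = 1/12 · (-5.76835e-08 − (-6.77404e-05)) = 5.64022e-06.
Running total after k=1: 0.000532782.
Correction k=2: B_{4}/4! · (f^{(3)}(37) − f^{(3)}(9)) = −1/720 · (-1.26406e-09 − (-2.50890e-05)) = -3.48441e-08.
Running total after k=2: 0.000532747.
Correction k=3: B_{6}/6! · (f^{(5)}(37) − f^{(5)}(9)) = 1/30240 · (-5.17075e-11 − (-1.73455e-05)) = 5.73593e-10.
Running total after k=3: 0.000532747.
Correction k=4: B_{8}/8! · (f^{(7)}(37) − f^{(7)}(9)) = −1/1209600 · (-3.39933e-12 − (-1.92728e-05)) = -1.59332e-11.

S_4 ≈ 0.000532747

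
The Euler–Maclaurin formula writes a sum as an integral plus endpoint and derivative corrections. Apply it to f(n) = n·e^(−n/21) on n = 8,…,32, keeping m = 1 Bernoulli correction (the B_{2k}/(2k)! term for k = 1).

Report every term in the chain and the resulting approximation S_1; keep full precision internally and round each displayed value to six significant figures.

∫_8^32 x·e^(−x/21) dx evaluates to 173.574.
Endpoint term: (f(8) + f(32))/2 = (5.46568 + 6.97217)/2 = 6.21893.
Running total after boundary: 179.793.
Correction k=1: B_{2}/2! · (f^{(1)}(32) − f^{(1)}(8)) = 1/12 · (-0.114128 − 0.422940) = -0.0447556.

S_1 ≈ 179.749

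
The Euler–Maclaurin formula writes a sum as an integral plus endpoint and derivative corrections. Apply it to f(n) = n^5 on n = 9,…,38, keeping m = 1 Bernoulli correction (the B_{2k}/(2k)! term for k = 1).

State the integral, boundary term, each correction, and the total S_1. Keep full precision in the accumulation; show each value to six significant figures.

S_1 ≈ 5.42247e+08

∫_9^38 x^5 dx evaluates to 5.01734e+08.
Endpoint term: (f(9) + f(38))/2 = (59049.0 + 7.92352e+07)/2 = 3.96471e+07.
Running total after boundary: 5.41381e+08.
Correction k=1: B_{2}/2! · (f^{(1)}(38) − f^{(1)}(9)) = 1/12 · (1.04257e+07 − 32805.0) = 866073.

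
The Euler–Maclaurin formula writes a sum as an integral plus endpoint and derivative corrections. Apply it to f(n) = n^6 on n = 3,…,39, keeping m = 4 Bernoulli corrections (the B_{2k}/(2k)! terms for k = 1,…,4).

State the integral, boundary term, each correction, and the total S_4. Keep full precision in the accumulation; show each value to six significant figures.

S_4 ≈ 2.14089e+10

The integral term ∫_3^39 x^6 dx = 1.96044e+10.
Boundary: ½(f(3) + f(39)) = ½(729.000 + 3.51874e+09) = 1.75937e+09.
So far: 2.13638e+10.
Order-1 term: 1/12 · (5.41345e+08 − 1458.00) = 4.51120e+07.
Running total after k=1: 2.14089e+10.
Order-2 term: −1/720 · (7.11828e+06 − 3240.00) = -9882.00.
Running total after k=2: 2.14089e+10.
Order-3 term: 1/30240 · (28080.0 − 2160.00) = 0.857143.
Running total after k=3: 2.14089e+10.
Order-4 term: −1/1209600 · (0.00000 − 0.00000) = 0.00000.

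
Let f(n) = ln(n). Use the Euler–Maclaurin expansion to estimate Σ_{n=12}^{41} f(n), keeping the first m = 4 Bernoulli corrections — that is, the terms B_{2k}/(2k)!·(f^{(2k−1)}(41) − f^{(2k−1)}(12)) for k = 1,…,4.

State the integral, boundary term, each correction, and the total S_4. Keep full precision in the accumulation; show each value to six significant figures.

Integral: ∫_12^41 ln(x) dx = 93.4376.
Endpoint term: (f(12) + f(41))/2 = (2.48491 + 3.71357)/2 = 3.09924.
Integral + boundary = 96.5368.
k=1: B_{2}/(2)! × [f^{(1)}(41) − f^{(1)}(12)] = 1/12 × (0.0243902 − 0.0833333) = -0.00491192.
Partial sum through k=1: 96.5319.
k=2: B_{4}/(4)! × [f^{(3)}(41) − f^{(3)}(12)] = −1/720 × (2.90187e-05 − 0.00115741) = 1.56721e-06.
Partial sum through k=2: 96.5319.
k=3: B_{6}/(6)! × [f^{(5)}(41) − f^{(5)}(12)] = 1/30240 × (2.07153e-07 − 9.64506e-05) = -3.18265e-09.
Partial sum through k=3: 96.5319.
k=4: B_{8}/(8)! × [f^{(7)}(41) − f^{(7)}(12)] = −1/1209600 × (3.69697e-09 − 2.00939e-05) = 1.66089e-11.

S_4 ≈ 96.5319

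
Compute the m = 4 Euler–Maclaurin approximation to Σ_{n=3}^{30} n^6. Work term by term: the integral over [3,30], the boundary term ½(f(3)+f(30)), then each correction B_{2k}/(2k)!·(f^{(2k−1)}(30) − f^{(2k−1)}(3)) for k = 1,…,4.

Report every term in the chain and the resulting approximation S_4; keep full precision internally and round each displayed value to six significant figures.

S_4 ≈ 3.50093e+09

The integral term ∫_3^30 x^6 dx = 3.12429e+09.
Endpoint term: (f(3) + f(30))/2 = (729.000 + 7.29000e+08)/2 = 3.64500e+08.
Integral + boundary = 3.48879e+09.
k=1: B_{2}/(2)! × [f^{(1)}(30) − f^{(1)}(3)] = 1/12 × (1.45800e+08 − 1458.00) = 1.21499e+07.
Partial sum through k=1: 3.50094e+09.
k=2: B_{4}/(4)! × [f^{(3)}(30) − f^{(3)}(3)] = −1/720 × (3.24000e+06 − 3240.00) = -4495.50.
Partial sum through k=2: 3.50093e+09.
k=3: B_{6}/(6)! × [f^{(5)}(30) − f^{(5)}(3)] = 1/30240 × (21600.0 − 2160.00) = 0.642857.
Partial sum through k=3: 3.50093e+09.
k=4: B_{8}/(8)! × [f^{(7)}(30) − f^{(7)}(3)] = −1/1209600 × (0.00000 − 0.00000) = 0.00000.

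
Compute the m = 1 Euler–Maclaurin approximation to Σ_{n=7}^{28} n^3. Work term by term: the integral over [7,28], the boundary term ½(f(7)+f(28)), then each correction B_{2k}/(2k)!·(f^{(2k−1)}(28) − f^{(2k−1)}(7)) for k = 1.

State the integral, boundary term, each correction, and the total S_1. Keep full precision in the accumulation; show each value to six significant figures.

Integral: ∫_7^28 x^3 dx = 153064.
Boundary: ½(f(7) + f(28)) = ½(343.000 + 21952.0) = 11147.5.
Running total after boundary: 164211.
Order-1 term: 1/12 · (2352.00 − 147.000) = 183.750.

S_1 ≈ 164395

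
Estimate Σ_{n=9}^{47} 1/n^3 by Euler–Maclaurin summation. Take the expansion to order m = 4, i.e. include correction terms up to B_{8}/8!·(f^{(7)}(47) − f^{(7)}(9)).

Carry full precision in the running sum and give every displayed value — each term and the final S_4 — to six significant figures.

S_4 ≈ 0.00667508

∫_9^47 1/x^3 dx evaluates to 0.00594649.
Boundary: ½(f(9) + f(47)) = ½(0.00137174 + 9.63178e-06) = 0.000690687.
Running total after boundary: 0.00663718.
Order-1 term: 1/12 · (-6.14794e-07 − (-0.000457247)) = 3.80527e-05.
Partial sum through k=1: 0.00667523.
Order-2 term: −1/720 · (-5.56627e-09 − (-0.000112901)) = -1.56799e-07.
Partial sum through k=2: 0.00667508.
Order-3 term: 1/30240 · (-1.05832e-10 − (-5.85410e-05)) = 1.93588e-09.
Partial sum through k=3: 0.00667508.
Order-4 term: −1/1209600 · (-3.44949e-12 − (-5.20365e-05)) = -4.30196e-11.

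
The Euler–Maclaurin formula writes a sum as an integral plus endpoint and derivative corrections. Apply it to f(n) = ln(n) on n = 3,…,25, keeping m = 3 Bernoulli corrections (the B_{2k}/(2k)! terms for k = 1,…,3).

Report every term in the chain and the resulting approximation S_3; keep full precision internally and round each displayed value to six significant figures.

∫_3^25 ln(x) dx evaluates to 55.1761.
Boundary: ½(f(3) + f(25)) = ½(1.09861 + 3.21888) = 2.15874.
Integral + boundary = 57.3348.
Correction k=1: B_{2}/2! · (f^{(1)}(25) − f^{(1)}(3)) = 1/12 · (0.0400000 − 0.333333) = -0.0244444.
After k=1: 57.3104.
Correction k=2: B_{4}/4! · (f^{(3)}(25) − f^{(3)}(3)) = −1/720 · (0.000128000 − 0.0740741) = 0.000102703.
After k=2: 57.3105.
Correction k=3: B_{6}/6! · (f^{(5)}(25) − f^{(5)}(3)) = 1/30240 · (2.45760e-06 − 0.0987654) = -3.26597e-06.

S_3 ≈ 57.3105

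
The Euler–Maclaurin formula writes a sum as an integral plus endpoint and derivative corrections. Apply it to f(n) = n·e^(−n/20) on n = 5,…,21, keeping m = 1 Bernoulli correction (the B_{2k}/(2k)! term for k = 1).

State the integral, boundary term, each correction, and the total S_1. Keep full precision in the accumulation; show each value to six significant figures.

S_1 ≈ 108.023

The integral term ∫_5^21 x·e^(−x/20) dx = 102.451.
Boundary: ½(f(5) + f(21)) = ½(3.89400 + 7.34869) = 5.62135.
Running total after boundary: 108.073.
Order-1 term: 1/12 · (-0.0174969 − 0.584101) = -0.0501331.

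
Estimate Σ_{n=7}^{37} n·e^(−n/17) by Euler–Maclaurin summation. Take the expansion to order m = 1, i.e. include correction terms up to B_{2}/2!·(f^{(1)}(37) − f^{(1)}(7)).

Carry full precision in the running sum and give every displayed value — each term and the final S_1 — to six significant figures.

∫_7^37 x·e^(−x/17) dx evaluates to 166.153.
½[f(7) + f(37)] = ½[4.63736 + 4.19732] = 4.41734.
Running total after boundary: 170.570.
Order-1 term: 1/12 · (-0.133460 − 0.389694) = -0.0435962.

S_1 ≈ 170.527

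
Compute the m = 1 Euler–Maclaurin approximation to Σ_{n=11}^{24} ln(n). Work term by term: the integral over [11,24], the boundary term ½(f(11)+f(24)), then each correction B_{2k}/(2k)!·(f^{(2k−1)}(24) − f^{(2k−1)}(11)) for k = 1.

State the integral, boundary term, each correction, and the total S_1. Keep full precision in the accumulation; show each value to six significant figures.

∫_11^24 ln(x) dx evaluates to 36.8964.
Boundary: ½(f(11) + f(24)) = ½(2.39790 + 3.17805) = 2.78797.
Running total after boundary: 39.6844.
Correction k=1: B_{2}/2! · (f^{(1)}(24) − f^{(1)}(11)) = 1/12 · (0.0416667 − 0.0909091) = -0.00410354.

S_1 ≈ 39.6803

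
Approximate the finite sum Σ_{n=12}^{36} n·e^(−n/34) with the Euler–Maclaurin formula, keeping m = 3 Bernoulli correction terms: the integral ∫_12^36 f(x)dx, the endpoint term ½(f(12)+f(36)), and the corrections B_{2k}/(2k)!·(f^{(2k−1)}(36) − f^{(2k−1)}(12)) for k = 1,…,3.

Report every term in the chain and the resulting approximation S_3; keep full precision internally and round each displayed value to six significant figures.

S_3 ≈ 283.780

The integral term ∫_12^36 x·e^(−x/34) dx = 273.360.
Endpoint term: (f(12) + f(36))/2 = (8.43142 + 12.4871)/2 = 10.4593.
Running total after boundary: 283.819.
Correction k=1: B_{2}/2! · (f^{(1)}(36) − f^{(1)}(12)) = 1/12 · (-0.0204037 − 0.454636) = -0.0395866.
Running total after k=1: 283.780.
Correction k=2: B_{4}/4! · (f^{(3)}(36) − f^{(3)}(12)) = −1/720 · (0.000582460 − 0.00160889) = 1.42559e-06.
Running total after k=2: 283.780.
Correction k=3: B_{6}/6! · (f^{(5)}(36) − f^{(5)}(12)) = 1/30240 · (1.02298e-06 − 2.44333e-06) = -4.69691e-11.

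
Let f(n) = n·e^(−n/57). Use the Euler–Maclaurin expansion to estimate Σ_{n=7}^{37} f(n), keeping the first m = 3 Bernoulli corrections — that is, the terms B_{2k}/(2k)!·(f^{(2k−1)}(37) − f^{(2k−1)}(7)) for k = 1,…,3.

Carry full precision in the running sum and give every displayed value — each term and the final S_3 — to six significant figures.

Integral: ∫_7^37 x·e^(−x/57) dx = 426.840.
½[f(7) + f(37)] = ½[6.19104 + 19.3326] = 12.7618.
Integral + boundary = 439.602.
Order-1 term: 1/12 · (0.183335 − 0.775820) = -0.0493737.
After k=1: 439.553.
Order-2 term: −1/720 · (0.000378068 − 0.000783222) = 5.62714e-07.
After k=2: 439.553.
Order-3 term: 1/30240 · (2.15361e-07 − 4.08636e-07) = -6.39135e-12.

S_3 ≈ 439.553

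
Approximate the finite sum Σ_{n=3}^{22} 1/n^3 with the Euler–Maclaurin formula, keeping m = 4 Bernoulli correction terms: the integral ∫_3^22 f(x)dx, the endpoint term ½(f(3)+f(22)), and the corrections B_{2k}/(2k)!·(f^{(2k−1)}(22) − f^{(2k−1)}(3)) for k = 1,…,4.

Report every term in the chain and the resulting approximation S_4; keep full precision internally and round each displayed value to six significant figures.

Integral: ∫_3^22 1/x^3 dx = 0.0545225.
Boundary: ½(f(3) + f(22)) = ½(0.0370370 + 9.39144e-05) = 0.0185655.
Integral + boundary = 0.0730880.
Order-1 term: 1/12 · (-1.28065e-05 − (-0.0370370)) = 0.00308535.
After k=1: 0.0761733.
Order-2 term: −1/720 · (-5.29194e-07 − (-0.0823045)) = -0.000114311.
After k=2: 0.0760590.
Order-3 term: 1/30240 · (-4.59218e-08 − (-0.384088)) = 1.27013e-05.
After k=3: 0.0760717.
Order-4 term: −1/1209600 · (-6.83135e-09 − (-3.07270)) = -2.54026e-06.

S_4 ≈ 0.0760692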